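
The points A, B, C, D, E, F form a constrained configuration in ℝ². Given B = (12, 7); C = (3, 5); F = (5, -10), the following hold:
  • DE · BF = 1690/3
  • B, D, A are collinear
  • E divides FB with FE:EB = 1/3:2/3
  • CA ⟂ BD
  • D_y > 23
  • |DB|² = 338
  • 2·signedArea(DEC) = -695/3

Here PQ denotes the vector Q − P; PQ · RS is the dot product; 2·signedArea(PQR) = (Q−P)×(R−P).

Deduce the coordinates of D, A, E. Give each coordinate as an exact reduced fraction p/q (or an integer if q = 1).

A = (3377/338, 717/338)
D = (19, 24)
E = (22/3, -13/3)

1. E_x = 22/3  [E divides FB with FE:EB = 1/3:2/3]
2. E_y = -13/3  [E divides FB with FE:EB = 1/3:2/3]
   → E = (22/3, -13/3)
3. D_x = 19  [DE · BF = 1690/3 ∩ 2·signedArea(DEC) = -695/3]
4. D_y = 24  [DE · BF = 1690/3 ∩ 2·signedArea(DEC) = -695/3]
   → D = (19, 24)
5. A_x = 3377/338  [B, D, A are collinear ∩ CA ⟂ BD]
6. A_y = 717/338  [B, D, A are collinear ∩ CA ⟂ BD]
   → A = (3377/338, 717/338)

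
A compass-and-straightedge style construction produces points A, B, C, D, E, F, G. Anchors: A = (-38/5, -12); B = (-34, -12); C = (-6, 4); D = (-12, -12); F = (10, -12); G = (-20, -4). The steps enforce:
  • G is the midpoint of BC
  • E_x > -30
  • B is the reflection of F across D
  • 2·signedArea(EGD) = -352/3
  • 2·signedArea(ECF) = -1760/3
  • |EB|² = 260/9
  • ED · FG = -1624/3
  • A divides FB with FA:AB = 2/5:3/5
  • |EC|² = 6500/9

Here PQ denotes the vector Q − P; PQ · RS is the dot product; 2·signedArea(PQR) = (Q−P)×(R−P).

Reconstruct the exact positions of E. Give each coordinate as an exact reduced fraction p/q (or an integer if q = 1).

1. E_x = -88/3  [2·signedArea(EGD) = -352/3 ∩ ED · FG = -1624/3]
2. E_y = -28/3  [2·signedArea(EGD) = -352/3 ∩ ED · FG = -1624/3]
   → E = (-88/3, -28/3)

E = (-88/3, -28/3)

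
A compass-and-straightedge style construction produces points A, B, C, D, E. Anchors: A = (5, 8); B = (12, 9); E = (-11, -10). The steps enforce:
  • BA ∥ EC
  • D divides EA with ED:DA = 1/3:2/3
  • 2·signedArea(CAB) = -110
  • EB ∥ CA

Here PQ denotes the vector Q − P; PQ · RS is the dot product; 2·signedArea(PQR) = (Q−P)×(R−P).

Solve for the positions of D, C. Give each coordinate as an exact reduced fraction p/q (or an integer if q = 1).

1. D_x = -17/3  [D divides EA with ED:DA = 1/3:2/3]
2. D_y = -4  [D divides EA with ED:DA = 1/3:2/3]
   → D = (-17/3, -4)
3. C_x = -18  [EB ∥ CA ∩ BA ∥ EC]
4. C_y = -11  [EB ∥ CA ∩ BA ∥ EC]
   → C = (-18, -11)

C = (-18, -11)
D = (-17/3, -4)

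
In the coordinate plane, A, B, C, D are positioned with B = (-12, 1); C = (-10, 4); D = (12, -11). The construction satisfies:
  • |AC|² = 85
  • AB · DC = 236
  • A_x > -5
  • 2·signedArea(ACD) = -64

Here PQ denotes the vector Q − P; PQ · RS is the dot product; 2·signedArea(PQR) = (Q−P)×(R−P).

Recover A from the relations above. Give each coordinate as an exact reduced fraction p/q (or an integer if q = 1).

A = (-4, -3)

1. A_x = -4  [2·signedArea(ACD) = -64 ∩ AB · DC = 236]
2. A_y = -3  [2·signedArea(ACD) = -64 ∩ AB · DC = 236]
   → A = (-4, -3)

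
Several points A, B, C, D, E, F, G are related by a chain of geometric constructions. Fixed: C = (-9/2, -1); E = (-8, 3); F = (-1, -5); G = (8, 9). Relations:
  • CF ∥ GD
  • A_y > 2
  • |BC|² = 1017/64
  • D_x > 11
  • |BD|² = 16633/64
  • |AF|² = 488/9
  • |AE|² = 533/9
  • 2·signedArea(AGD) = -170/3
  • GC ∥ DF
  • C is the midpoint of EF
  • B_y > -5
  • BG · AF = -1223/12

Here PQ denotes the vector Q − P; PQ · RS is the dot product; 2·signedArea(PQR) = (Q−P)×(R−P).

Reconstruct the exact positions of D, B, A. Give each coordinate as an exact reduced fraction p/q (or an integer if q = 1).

1. D_x = 23/2  [GC ∥ DF ∩ CF ∥ GD]
2. D_y = 5  [GC ∥ DF ∩ CF ∥ GD]
   → D = (23/2, 5)
3. A_x = -1/3  [line 4·x + 7/2·y + -41/6 = 0 ∩ |AF|² = 488/9]
4. A_y = 7/3  [line 4·x + 7/2·y + -41/6 = 0 ∩ |AF|² = 488/9]
   → A = (-1/3, 7/3)
5. B_x = -15/8  [line 2/3·x + 22/3·y + 367/12 = 0 ∩ |BD|² = 16633/64]
6. B_y = -4  [line 2/3·x + 22/3·y + 367/12 = 0 ∩ |BD|² = 16633/64]
   → B = (-15/8, -4)

A = (-1/3, 7/3)
B = (-15/8, -4)
D = (23/2, 5)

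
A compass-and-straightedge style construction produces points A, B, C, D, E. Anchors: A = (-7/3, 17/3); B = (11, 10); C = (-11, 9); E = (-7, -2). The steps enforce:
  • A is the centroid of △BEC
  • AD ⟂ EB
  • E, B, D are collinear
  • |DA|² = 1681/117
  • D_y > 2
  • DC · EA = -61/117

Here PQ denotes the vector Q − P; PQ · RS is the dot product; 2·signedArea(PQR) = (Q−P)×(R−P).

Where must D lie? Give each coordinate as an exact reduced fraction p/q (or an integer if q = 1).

D = (-3/13, 98/39)

1. D_x = -3/13  [E, B, D are collinear ∩ AD ⟂ EB]
2. D_y = 98/39  [E, B, D are collinear ∩ AD ⟂ EB]
   → D = (-3/13, 98/39)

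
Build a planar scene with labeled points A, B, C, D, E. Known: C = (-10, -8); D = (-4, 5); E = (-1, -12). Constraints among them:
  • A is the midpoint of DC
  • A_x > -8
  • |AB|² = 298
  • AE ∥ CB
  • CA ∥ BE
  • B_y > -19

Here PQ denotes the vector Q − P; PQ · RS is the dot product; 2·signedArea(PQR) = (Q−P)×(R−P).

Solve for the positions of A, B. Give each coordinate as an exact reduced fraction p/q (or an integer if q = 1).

1. A_x = -7  [A is the midpoint of DC]
2. A_y = -3/2  [A is the midpoint of DC]
   → A = (-7, -3/2)
3. B_x = -4  [CA ∥ BE ∩ AE ∥ CB]
4. B_y = -37/2  [CA ∥ BE ∩ AE ∥ CB]
   → B = (-4, -37/2)

A = (-7, -3/2)
B = (-4, -37/2)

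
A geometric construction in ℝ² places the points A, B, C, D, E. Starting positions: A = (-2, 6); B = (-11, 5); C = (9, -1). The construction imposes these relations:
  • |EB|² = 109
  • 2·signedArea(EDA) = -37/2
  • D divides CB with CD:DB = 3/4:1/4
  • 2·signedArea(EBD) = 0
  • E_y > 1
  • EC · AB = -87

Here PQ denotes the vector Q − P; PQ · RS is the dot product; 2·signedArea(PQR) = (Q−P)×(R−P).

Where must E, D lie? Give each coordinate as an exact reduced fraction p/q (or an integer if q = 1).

D = (-6, 7/2)
E = (-1, 2)

1. D_x = -6  [D divides CB with CD:DB = 3/4:1/4]
2. D_y = 7/2  [D divides CB with CD:DB = 3/4:1/4]
   → D = (-6, 7/2)
3. E_x = -1  [2·signedArea(EBD) = 0 ∩ 2·signedArea(EDA) = -37/2]
4. E_y = 2  [2·signedArea(EBD) = 0 ∩ 2·signedArea(EDA) = -37/2]
   → E = (-1, 2)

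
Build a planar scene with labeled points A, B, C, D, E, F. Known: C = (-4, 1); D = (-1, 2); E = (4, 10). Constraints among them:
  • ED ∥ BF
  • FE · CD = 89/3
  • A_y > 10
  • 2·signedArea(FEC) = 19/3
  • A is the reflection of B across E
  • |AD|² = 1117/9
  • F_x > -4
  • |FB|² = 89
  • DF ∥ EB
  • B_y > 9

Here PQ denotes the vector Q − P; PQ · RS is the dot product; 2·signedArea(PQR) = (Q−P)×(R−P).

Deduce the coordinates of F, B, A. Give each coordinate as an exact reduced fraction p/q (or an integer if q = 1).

1. F_x = -3  [2·signedArea(FEC) = 19/3 ∩ FE · CD = 89/3]
2. F_y = 4/3  [2·signedArea(FEC) = 19/3 ∩ FE · CD = 89/3]
   → F = (-3, 4/3)
3. B_x = 2  [ED ∥ BF ∩ DF ∥ EB]
4. B_y = 28/3  [ED ∥ BF ∩ DF ∥ EB]
   → B = (2, 28/3)
5. A_x = 6  [A is the reflection of B across E]
6. A_y = 32/3  [A is the reflection of B across E]
   → A = (6, 32/3)

A = (6, 32/3)
B = (2, 28/3)
F = (-3, 4/3)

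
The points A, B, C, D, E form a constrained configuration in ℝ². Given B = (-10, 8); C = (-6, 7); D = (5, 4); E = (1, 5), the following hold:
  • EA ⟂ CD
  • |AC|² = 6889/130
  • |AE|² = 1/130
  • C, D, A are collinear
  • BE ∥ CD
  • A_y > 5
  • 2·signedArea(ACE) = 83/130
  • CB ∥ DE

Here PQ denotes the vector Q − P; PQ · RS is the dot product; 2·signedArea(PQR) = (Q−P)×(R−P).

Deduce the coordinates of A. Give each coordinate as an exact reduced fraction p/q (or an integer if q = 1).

A = (133/130, 661/130)

1. A_x = 133/130  [C, D, A are collinear ∩ EA ⟂ CD]
2. A_y = 661/130  [C, D, A are collinear ∩ EA ⟂ CD]
   → A = (133/130, 661/130)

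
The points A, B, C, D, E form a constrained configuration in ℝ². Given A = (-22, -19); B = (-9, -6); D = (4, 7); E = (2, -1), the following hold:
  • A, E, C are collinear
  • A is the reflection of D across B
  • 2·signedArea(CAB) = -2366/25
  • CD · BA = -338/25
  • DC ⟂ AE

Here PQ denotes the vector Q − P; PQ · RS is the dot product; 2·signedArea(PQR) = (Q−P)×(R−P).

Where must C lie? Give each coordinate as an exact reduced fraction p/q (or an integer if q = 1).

1. C_x = 178/25  [A, E, C are collinear ∩ DC ⟂ AE]
2. C_y = 71/25  [A, E, C are collinear ∩ DC ⟂ AE]
   → C = (178/25, 71/25)

C = (178/25, 71/25)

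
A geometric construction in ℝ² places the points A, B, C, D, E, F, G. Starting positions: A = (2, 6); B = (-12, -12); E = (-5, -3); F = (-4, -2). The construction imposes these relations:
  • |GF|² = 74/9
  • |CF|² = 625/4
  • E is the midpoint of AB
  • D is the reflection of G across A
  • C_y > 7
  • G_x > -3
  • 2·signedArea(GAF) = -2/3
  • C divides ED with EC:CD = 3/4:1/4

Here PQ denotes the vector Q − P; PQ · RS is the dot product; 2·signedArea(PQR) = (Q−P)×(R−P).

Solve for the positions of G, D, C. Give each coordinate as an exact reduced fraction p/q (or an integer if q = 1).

1. G_x = -7/3  [line 8·x + -6·y + 62/3 = 0 ∩ |GF|² = 74/9]
2. G_y = 1/3  [line 8·x + -6·y + 62/3 = 0 ∩ |GF|² = 74/9]
   → G = (-7/3, 1/3)
3. D_x = 19/3  [D is the reflection of G across A]
4. D_y = 35/3  [D is the reflection of G across A]
   → D = (19/3, 35/3)
5. C_x = 7/2  [C divides ED with EC:CD = 3/4:1/4]
6. C_y = 8  [C divides ED with EC:CD = 3/4:1/4]
   → C = (7/2, 8)

C = (7/2, 8)
D = (19/3, 35/3)
G = (-7/3, 1/3)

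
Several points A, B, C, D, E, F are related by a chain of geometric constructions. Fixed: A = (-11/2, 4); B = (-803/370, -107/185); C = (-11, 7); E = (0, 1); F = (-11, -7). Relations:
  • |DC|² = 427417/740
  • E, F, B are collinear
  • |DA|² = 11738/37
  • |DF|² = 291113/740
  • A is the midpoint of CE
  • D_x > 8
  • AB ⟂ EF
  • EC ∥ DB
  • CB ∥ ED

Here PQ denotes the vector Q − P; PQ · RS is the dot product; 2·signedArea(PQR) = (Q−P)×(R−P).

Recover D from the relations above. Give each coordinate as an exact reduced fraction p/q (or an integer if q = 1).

D = (3267/370, -1217/185)

1. D_x = 3267/370  [EC ∥ DB ∩ CB ∥ ED]
2. D_y = -1217/185  [EC ∥ DB ∩ CB ∥ ED]
   → D = (3267/370, -1217/185)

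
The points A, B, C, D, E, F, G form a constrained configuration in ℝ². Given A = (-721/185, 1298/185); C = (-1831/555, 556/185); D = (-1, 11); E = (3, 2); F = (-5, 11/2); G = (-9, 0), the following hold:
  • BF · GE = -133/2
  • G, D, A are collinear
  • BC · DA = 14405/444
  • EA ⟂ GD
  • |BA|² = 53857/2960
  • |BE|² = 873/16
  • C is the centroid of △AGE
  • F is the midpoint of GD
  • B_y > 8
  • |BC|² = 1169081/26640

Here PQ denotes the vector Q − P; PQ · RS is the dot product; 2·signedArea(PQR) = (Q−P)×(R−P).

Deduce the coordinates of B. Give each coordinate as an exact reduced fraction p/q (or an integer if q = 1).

1. B_x = 0  [BC · DA = 14405/444 ∩ BF · GE = -133/2]
2. B_y = 35/4  [BC · DA = 14405/444 ∩ BF · GE = -133/2]
   → B = (0, 35/4)

B = (0, 35/4)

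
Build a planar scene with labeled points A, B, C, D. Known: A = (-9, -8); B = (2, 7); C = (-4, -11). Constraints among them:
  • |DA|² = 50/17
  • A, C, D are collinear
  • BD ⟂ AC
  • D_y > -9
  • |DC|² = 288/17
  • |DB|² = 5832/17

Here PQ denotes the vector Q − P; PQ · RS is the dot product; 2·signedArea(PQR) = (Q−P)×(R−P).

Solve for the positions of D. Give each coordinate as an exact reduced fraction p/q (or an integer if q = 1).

1. D_x = -128/17  [A, C, D are collinear ∩ BD ⟂ AC]
2. D_y = -151/17  [A, C, D are collinear ∩ BD ⟂ AC]
   → D = (-128/17, -151/17)

D = (-128/17, -151/17)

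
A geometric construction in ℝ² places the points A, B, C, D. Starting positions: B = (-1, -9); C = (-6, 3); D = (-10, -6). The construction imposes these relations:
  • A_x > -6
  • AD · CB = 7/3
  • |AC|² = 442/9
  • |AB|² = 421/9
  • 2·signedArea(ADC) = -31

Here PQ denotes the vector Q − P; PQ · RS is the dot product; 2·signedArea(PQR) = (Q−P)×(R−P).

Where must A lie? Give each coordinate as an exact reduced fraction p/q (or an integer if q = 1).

A = (-17/3, -4)

1. A_x = -17/3  [AD · CB = 7/3 ∩ 2·signedArea(ADC) = -31]
2. A_y = -4  [AD · CB = 7/3 ∩ 2·signedArea(ADC) = -31]
   → A = (-17/3, -4)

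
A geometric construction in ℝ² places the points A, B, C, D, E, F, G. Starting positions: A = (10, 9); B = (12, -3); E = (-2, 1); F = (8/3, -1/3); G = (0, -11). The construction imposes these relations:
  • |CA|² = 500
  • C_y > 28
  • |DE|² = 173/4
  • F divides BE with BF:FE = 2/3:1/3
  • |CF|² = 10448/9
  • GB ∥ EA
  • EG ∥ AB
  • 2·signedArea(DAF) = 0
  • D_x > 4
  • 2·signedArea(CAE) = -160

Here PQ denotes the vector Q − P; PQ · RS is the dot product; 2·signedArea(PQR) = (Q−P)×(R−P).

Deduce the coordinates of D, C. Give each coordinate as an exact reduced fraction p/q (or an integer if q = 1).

1. D_x = 9/2  [line 28/3·x + -22/3·y + -82/3 = 0 ∩ |DE|² = 173/4]
2. D_y = 2  [line 28/3·x + -22/3·y + -82/3 = 0 ∩ |DE|² = 173/4]
   → D = (9/2, 2)
3. C_x = 20  [line 8·x + -12·y + 188 = 0 ∩ |CF|² = 10448/9]
4. C_y = 29  [line 8·x + -12·y + 188 = 0 ∩ |CF|² = 10448/9]
   → C = (20, 29)

C = (20, 29)
D = (9/2, 2)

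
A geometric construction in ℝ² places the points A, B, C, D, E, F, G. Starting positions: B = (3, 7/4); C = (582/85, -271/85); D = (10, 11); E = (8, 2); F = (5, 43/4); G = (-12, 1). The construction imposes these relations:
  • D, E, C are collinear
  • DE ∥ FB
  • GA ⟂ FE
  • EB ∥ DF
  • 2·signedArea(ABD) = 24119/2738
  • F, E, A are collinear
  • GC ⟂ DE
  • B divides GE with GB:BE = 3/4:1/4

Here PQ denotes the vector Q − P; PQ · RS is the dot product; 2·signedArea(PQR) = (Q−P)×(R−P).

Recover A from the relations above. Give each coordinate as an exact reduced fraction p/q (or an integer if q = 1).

A = (8492/1369, 9913/1369)

1. A_x = 8492/1369  [F, E, A are collinear ∩ GA ⟂ FE]
2. A_y = 9913/1369  [F, E, A are collinear ∩ GA ⟂ FE]
   → A = (8492/1369, 9913/1369)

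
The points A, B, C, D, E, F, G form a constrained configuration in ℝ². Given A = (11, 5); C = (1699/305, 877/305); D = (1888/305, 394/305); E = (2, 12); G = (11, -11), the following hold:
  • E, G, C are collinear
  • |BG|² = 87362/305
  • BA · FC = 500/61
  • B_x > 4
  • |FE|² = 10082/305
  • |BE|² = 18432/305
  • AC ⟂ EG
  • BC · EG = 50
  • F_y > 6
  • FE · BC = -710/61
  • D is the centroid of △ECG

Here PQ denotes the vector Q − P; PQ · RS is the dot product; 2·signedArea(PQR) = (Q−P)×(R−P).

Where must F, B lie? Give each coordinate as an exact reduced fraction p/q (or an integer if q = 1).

B = (1474/305, 1452/305)
F = (1249/305, 2027/305)

1. B_x = 1474/305  [line -9·x + 23·y + -66 = 0 ∩ |BE|² = 18432/305]
2. B_y = 1452/305  [line -9·x + 23·y + -66 = 0 ∩ |BE|² = 18432/305]
   → B = (1474/305, 1452/305)
3. F_x = 1249/305  [FE · BC = -710/61 ∩ BA · FC = 500/61]
4. F_y = 2027/305  [FE · BC = -710/61 ∩ BA · FC = 500/61]
   → F = (1249/305, 2027/305)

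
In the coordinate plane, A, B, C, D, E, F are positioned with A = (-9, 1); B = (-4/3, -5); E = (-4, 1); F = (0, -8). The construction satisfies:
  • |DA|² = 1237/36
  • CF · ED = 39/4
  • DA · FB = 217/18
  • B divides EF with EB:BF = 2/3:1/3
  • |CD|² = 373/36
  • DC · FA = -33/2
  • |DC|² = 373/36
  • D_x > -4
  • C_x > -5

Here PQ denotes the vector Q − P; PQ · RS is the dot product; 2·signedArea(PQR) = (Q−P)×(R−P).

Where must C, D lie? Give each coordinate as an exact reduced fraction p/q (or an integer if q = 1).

1. D_x = -10/3  [line 4/3·x + -3·y + 53/18 = 0 ∩ |DA|² = 1237/36]
2. D_y = -1/2  [line 4/3·x + -3·y + 53/18 = 0 ∩ |DA|² = 1237/36]
   → D = (-10/3, -1/2)
3. C_x = -9/2  [CF · ED = 39/4 ∩ DC · FA = -33/2]
4. C_y = -7/2  [CF · ED = 39/4 ∩ DC · FA = -33/2]
   → C = (-9/2, -7/2)

C = (-9/2, -7/2)
D = (-10/3, -1/2)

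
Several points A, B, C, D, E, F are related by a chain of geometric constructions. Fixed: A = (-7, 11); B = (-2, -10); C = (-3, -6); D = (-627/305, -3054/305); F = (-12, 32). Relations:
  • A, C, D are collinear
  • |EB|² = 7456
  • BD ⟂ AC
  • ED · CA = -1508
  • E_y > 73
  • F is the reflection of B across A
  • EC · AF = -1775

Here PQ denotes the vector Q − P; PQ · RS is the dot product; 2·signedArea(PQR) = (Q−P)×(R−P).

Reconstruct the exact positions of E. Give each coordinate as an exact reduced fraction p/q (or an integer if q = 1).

1. E_x = -22  [EC · AF = -1775 ∩ ED · CA = -1508]
2. E_y = 74  [EC · AF = -1775 ∩ ED · CA = -1508]
   → E = (-22, 74)

E = (-22, 74)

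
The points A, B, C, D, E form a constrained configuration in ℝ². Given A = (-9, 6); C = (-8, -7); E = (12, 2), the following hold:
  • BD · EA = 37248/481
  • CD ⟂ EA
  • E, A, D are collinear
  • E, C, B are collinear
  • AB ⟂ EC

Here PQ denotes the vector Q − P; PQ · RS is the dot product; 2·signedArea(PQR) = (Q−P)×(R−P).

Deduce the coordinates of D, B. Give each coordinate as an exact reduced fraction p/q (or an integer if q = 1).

1. D_x = -2580/457  [E, A, D are collinear ∩ CD ⟂ EA]
2. D_y = 2450/457  [E, A, D are collinear ∩ CD ⟂ EA]
   → D = (-2580/457, 2450/457)
3. B_x = -1908/481  [E, C, B are collinear ∩ AB ⟂ EC]
4. B_y = -2494/481  [E, C, B are collinear ∩ AB ⟂ EC]
   → B = (-1908/481, -2494/481)

B = (-1908/481, -2494/481)
D = (-2580/457, 2450/457)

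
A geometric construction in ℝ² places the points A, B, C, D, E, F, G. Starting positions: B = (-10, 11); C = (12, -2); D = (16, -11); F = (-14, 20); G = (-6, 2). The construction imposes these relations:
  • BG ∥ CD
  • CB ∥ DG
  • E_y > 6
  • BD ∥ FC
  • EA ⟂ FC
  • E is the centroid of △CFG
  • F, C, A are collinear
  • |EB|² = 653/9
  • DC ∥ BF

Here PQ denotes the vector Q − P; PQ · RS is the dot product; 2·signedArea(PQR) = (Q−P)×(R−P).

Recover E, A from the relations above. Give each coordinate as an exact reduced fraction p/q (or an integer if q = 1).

A = (-119/145, 1283/145)
E = (-8/3, 20/3)

1. E_x = -8/3  [E is the centroid of △CFG]
2. E_y = 20/3  [E is the centroid of △CFG]
   → E = (-8/3, 20/3)
3. A_x = -119/145  [F, C, A are collinear ∩ EA ⟂ FC]
4. A_y = 1283/145  [F, C, A are collinear ∩ EA ⟂ FC]
   → A = (-119/145, 1283/145)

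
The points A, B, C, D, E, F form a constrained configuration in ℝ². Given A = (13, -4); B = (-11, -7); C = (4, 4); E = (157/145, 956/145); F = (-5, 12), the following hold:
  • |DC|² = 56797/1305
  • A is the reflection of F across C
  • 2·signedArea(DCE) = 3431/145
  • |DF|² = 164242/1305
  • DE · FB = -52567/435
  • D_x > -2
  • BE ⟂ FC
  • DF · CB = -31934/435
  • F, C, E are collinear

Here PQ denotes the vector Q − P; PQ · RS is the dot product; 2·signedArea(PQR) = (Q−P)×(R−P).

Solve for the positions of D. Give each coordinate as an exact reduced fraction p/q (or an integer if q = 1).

1. D_x = -286/145  [DE · FB = -52567/435 ∩ 2·signedArea(DCE) = 3431/145]
2. D_y = 521/435  [DE · FB = -52567/435 ∩ 2·signedArea(DCE) = 3431/145]
   → D = (-286/145, 521/435)

D = (-286/145, 521/435)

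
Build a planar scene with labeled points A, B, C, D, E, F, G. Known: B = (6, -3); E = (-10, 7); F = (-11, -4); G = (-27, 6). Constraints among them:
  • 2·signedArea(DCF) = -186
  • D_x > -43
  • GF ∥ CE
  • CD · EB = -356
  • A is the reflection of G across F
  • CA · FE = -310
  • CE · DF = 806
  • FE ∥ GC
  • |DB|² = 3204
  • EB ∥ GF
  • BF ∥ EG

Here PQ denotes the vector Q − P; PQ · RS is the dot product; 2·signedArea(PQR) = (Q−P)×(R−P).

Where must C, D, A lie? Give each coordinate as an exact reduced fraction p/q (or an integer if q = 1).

A = (5, -14)
C = (-26, 17)
D = (-42, 27)

1. C_x = -26  [GF ∥ CE ∩ FE ∥ GC]
2. C_y = 17  [GF ∥ CE ∩ FE ∥ GC]
   → C = (-26, 17)
3. D_x = -42  [2·signedArea(DCF) = -186 ∩ CD · EB = -356]
4. D_y = 27  [2·signedArea(DCF) = -186 ∩ CD · EB = -356]
   → D = (-42, 27)
5. A_x = 5  [A is the reflection of G across F]
6. A_y = -14  [A is the reflection of G across F]
   → A = (5, -14)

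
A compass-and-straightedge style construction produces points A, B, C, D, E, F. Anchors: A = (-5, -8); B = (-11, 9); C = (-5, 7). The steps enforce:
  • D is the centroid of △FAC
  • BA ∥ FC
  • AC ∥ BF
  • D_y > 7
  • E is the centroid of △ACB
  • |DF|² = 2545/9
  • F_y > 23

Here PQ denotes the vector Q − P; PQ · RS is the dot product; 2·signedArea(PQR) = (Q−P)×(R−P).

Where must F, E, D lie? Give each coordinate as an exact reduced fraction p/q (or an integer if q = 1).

1. F_x = -11  [BA ∥ FC ∩ AC ∥ BF]
2. F_y = 24  [BA ∥ FC ∩ AC ∥ BF]
   → F = (-11, 24)
3. E_x = -7  [E is the centroid of △ACB]
4. E_y = 8/3  [E is the centroid of △ACB]
   → E = (-7, 8/3)
5. D_x = -7  [D is the centroid of △FAC]
6. D_y = 23/3  [D is the centroid of △FAC]
   → D = (-7, 23/3)

D = (-7, 23/3)
E = (-7, 8/3)
F = (-11, 24)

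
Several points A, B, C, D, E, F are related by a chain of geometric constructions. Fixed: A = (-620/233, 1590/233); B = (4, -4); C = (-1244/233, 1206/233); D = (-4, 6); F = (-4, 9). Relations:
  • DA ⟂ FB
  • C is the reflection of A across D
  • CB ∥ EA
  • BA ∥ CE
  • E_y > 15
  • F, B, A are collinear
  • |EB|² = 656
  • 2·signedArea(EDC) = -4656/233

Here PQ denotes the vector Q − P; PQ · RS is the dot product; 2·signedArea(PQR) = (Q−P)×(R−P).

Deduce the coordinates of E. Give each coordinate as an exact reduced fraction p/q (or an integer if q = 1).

1. E_x = -12  [CB ∥ EA ∩ BA ∥ CE]
2. E_y = 16  [CB ∥ EA ∩ BA ∥ CE]
   → E = (-12, 16)

E = (-12, 16)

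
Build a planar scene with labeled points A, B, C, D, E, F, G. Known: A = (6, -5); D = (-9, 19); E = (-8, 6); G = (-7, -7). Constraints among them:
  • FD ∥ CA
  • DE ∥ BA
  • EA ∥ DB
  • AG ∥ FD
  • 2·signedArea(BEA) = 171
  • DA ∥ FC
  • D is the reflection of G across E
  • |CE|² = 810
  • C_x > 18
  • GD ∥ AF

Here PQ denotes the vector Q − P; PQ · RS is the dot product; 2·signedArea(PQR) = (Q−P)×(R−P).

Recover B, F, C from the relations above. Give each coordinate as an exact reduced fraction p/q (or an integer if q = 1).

1. B_x = 5  [DE ∥ BA ∩ EA ∥ DB]
2. B_y = 8  [DE ∥ BA ∩ EA ∥ DB]
   → B = (5, 8)
3. F_x = 4  [AG ∥ FD ∩ GD ∥ AF]
4. F_y = 21  [AG ∥ FD ∩ GD ∥ AF]
   → F = (4, 21)
5. C_x = 19  [FD ∥ CA ∩ DA ∥ FC]
6. C_y = -3  [FD ∥ CA ∩ DA ∥ FC]
   → C = (19, -3)

B = (5, 8)
C = (19, -3)
F = (4, 21)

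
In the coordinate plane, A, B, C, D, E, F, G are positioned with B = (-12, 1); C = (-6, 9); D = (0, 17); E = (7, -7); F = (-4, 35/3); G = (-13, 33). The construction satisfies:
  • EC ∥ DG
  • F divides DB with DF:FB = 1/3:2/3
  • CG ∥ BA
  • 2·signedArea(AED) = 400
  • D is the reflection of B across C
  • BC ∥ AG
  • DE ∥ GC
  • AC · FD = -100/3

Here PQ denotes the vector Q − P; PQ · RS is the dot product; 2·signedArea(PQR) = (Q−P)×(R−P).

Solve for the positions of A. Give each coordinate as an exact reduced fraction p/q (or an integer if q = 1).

1. A_x = -19  [BC ∥ AG ∩ CG ∥ BA]
2. A_y = 25  [BC ∥ AG ∩ CG ∥ BA]
   → A = (-19, 25)

A = (-19, 25)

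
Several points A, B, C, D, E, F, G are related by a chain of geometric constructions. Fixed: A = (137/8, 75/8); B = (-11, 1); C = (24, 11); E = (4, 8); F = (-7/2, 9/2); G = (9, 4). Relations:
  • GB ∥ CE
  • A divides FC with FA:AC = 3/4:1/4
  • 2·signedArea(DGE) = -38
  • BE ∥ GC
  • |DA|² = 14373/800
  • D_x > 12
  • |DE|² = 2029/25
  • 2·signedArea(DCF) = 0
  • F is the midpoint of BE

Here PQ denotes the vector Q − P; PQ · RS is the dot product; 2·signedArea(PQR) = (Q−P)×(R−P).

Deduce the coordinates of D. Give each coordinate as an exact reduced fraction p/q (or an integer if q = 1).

D = (13, 42/5)

1. D_x = 13  [2·signedArea(DCF) = 0 ∩ 2·signedArea(DGE) = -38]
2. D_y = 42/5  [2·signedArea(DCF) = 0 ∩ 2·signedArea(DGE) = -38]
   → D = (13, 42/5)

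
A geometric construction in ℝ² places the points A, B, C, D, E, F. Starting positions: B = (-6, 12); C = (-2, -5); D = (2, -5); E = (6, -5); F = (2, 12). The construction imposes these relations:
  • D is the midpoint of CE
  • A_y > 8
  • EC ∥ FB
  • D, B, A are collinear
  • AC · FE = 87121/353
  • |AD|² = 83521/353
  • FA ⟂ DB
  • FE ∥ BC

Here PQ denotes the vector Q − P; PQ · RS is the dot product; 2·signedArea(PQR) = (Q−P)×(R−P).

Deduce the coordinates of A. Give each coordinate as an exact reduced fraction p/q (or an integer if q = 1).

A = (-1606/353, 3148/353)

1. A_x = -1606/353  [D, B, A are collinear ∩ FA ⟂ DB]
2. A_y = 3148/353  [D, B, A are collinear ∩ FA ⟂ DB]
   → A = (-1606/353, 3148/353)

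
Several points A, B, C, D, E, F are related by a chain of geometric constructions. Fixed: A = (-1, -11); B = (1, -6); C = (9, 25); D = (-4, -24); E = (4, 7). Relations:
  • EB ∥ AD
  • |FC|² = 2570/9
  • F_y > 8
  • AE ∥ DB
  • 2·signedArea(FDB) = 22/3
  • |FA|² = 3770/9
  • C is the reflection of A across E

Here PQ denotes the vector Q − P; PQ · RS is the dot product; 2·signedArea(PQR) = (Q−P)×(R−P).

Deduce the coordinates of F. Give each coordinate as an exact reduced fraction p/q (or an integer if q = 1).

F = (14/3, 26/3)

1. F_x = 14/3  [line -18·x + 5·y + 122/3 = 0 ∩ |FA|² = 3770/9]
2. F_y = 26/3  [line -18·x + 5·y + 122/3 = 0 ∩ |FA|² = 3770/9]
   → F = (14/3, 26/3)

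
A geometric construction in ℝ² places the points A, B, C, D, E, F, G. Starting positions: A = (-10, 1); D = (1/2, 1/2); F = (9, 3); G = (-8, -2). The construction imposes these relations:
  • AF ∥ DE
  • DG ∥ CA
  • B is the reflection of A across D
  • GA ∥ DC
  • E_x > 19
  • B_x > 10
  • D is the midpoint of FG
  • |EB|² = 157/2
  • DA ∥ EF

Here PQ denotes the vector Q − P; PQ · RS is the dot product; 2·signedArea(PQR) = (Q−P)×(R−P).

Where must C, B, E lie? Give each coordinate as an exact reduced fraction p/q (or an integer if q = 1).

B = (11, 0)
C = (-3/2, 7/2)
E = (39/2, 5/2)

1. C_x = -3/2  [DG ∥ CA ∩ GA ∥ DC]
2. C_y = 7/2  [DG ∥ CA ∩ GA ∥ DC]
   → C = (-3/2, 7/2)
3. B_x = 11  [B is the reflection of A across D]
4. B_y = 0  [B is the reflection of A across D]
   → B = (11, 0)
5. E_x = 39/2  [DA ∥ EF ∩ AF ∥ DE]
6. E_y = 5/2  [DA ∥ EF ∩ AF ∥ DE]
   → E = (39/2, 5/2)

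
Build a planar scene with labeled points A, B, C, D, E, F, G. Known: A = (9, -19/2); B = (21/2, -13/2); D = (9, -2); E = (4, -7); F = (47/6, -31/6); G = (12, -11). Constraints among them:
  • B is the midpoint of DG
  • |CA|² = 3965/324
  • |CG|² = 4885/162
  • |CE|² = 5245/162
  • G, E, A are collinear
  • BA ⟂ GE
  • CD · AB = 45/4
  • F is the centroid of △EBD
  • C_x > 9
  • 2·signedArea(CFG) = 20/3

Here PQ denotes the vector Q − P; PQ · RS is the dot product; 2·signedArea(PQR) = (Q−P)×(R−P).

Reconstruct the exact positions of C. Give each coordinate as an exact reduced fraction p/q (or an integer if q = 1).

1. C_x = 173/18  [2·signedArea(CFG) = 20/3 ∩ CD · AB = 45/4]
2. C_y = -109/18  [2·signedArea(CFG) = 20/3 ∩ CD · AB = 45/4]
   → C = (173/18, -109/18)

C = (173/18, -109/18)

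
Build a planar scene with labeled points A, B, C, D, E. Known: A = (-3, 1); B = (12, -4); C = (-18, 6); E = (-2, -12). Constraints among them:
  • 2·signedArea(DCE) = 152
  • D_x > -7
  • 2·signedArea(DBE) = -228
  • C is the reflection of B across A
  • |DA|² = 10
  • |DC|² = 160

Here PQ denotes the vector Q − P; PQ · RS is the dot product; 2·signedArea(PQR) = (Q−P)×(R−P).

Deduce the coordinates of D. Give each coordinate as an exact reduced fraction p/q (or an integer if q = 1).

1. D_x = -6  [2·signedArea(DBE) = -228 ∩ 2·signedArea(DCE) = 152]
2. D_y = 2  [2·signedArea(DBE) = -228 ∩ 2·signedArea(DCE) = 152]
   → D = (-6, 2)

D = (-6, 2)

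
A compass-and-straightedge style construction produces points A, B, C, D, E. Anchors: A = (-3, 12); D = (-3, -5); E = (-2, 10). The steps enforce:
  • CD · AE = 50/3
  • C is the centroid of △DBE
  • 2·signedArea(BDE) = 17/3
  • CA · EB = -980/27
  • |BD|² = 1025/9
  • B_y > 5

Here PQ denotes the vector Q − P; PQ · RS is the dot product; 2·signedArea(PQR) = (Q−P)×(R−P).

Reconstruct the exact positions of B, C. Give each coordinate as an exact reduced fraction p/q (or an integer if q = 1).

1. B_x = -8/3  [line -15·x + 1·y + -137/3 = 0 ∩ |BD|² = 1025/9]
2. B_y = 17/3  [line -15·x + 1·y + -137/3 = 0 ∩ |BD|² = 1025/9]
   → B = (-8/3, 17/3)
3. C_x = -23/9  [C is the centroid of △DBE]
4. C_y = 32/9  [C is the centroid of △DBE]
   → C = (-23/9, 32/9)

B = (-8/3, 17/3)
C = (-23/9, 32/9)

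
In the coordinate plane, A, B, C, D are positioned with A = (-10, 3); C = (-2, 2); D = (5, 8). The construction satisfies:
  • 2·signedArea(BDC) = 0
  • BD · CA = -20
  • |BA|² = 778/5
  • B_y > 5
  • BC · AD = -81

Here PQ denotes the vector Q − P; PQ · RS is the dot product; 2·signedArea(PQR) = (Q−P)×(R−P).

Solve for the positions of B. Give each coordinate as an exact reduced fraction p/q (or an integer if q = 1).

B = (11/5, 28/5)

1. B_x = 11/5  [2·signedArea(BDC) = 0 ∩ BD · CA = -20]
2. B_y = 28/5  [2·signedArea(BDC) = 0 ∩ BD · CA = -20]
   → B = (11/5, 28/5)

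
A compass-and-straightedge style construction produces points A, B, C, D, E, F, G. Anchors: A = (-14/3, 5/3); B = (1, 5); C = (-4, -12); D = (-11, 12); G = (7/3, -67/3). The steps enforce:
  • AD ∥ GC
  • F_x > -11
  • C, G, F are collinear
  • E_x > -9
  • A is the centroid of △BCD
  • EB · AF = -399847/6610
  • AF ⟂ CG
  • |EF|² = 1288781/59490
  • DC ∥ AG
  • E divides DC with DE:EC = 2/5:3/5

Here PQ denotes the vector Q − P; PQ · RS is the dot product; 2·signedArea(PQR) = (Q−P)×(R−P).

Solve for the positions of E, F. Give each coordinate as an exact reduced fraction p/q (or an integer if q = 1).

1. E_x = -41/5  [E divides DC with DE:EC = 2/5:3/5]
2. E_y = 12/5  [E divides DC with DE:EC = 2/5:3/5]
   → E = (-41/5, 12/5)
3. F_x = -40735/3966  [C, G, F are collinear ∩ AF ⟂ CG]
4. F_y = -7013/3966  [C, G, F are collinear ∩ AF ⟂ CG]
   → F = (-40735/3966, -7013/3966)

E = (-41/5, 12/5)
F = (-40735/3966, -7013/3966)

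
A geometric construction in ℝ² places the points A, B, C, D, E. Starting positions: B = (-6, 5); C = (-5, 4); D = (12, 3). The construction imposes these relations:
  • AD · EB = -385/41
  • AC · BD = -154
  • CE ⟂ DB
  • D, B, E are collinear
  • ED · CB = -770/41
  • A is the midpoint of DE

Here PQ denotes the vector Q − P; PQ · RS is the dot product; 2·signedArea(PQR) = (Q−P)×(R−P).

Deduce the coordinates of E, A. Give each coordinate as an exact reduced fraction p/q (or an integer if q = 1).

A = (291/82, 323/82)
E = (-201/41, 200/41)

1. E_x = -201/41  [D, B, E are collinear ∩ CE ⟂ DB]
2. E_y = 200/41  [D, B, E are collinear ∩ CE ⟂ DB]
   → E = (-201/41, 200/41)
3. A_x = 291/82  [A is the midpoint of DE]
4. A_y = 323/82  [A is the midpoint of DE]
   → A = (291/82, 323/82)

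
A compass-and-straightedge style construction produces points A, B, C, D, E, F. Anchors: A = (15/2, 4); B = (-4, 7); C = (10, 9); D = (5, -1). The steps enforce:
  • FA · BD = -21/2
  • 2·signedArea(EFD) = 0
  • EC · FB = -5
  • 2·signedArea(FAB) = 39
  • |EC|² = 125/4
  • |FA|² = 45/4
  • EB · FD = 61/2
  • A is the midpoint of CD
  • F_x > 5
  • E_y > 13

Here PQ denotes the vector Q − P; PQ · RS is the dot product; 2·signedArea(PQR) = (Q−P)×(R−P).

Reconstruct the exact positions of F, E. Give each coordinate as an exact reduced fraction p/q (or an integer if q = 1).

1. F_x = 6  [FA · BD = -21/2 ∩ 2·signedArea(FAB) = 39]
2. F_y = 1  [FA · BD = -21/2 ∩ 2·signedArea(FAB) = 39]
   → F = (6, 1)
3. E_x = 25/2  [2·signedArea(EFD) = 0 ∩ EB · FD = 61/2]
4. E_y = 14  [2·signedArea(EFD) = 0 ∩ EB · FD = 61/2]
   → E = (25/2, 14)

E = (25/2, 14)
F = (6, 1)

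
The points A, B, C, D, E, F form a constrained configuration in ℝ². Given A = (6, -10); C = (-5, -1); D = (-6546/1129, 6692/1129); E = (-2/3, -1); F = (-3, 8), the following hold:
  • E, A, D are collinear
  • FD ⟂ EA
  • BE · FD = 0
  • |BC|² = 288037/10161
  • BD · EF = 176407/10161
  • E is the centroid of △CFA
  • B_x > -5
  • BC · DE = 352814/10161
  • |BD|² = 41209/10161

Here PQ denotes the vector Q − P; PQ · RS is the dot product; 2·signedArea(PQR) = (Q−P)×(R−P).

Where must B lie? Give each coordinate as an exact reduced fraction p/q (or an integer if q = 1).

1. B_x = -15578/3387  [BE · FD = 0 ∩ BD · EF = 176407/10161]
2. B_y = 4865/1129  [BE · FD = 0 ∩ BD · EF = 176407/10161]
   → B = (-15578/3387, 4865/1129)

B = (-15578/3387, 4865/1129)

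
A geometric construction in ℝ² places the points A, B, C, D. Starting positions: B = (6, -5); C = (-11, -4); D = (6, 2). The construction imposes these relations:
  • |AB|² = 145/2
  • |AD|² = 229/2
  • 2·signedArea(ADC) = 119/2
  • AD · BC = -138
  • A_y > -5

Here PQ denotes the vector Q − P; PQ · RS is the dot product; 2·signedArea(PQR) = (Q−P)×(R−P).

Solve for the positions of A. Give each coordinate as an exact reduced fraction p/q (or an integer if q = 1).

A = (-5/2, -9/2)

1. A_x = -5/2  [2·signedArea(ADC) = 119/2 ∩ AD · BC = -138]
2. A_y = -9/2  [2·signedArea(ADC) = 119/2 ∩ AD · BC = -138]
   → A = (-5/2, -9/2)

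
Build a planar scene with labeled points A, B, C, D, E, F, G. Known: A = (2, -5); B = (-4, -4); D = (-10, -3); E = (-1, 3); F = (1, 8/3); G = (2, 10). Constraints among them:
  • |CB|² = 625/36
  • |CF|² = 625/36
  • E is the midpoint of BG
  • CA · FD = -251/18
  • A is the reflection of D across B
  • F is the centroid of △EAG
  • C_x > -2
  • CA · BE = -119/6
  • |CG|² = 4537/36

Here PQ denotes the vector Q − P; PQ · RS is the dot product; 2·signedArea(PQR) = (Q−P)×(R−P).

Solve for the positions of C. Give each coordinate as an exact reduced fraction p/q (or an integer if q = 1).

1. C_x = -3/2  [CA · FD = -251/18 ∩ CA · BE = -119/6]
2. C_y = -2/3  [CA · FD = -251/18 ∩ CA · BE = -119/6]
   → C = (-3/2, -2/3)

C = (-3/2, -2/3)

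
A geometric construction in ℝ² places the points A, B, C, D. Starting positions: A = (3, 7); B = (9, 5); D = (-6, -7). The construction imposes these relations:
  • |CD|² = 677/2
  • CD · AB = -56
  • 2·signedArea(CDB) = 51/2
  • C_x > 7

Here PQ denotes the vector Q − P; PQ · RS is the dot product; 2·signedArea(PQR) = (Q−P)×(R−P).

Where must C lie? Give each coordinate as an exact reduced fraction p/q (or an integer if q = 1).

C = (15/2, 11/2)

1. C_x = 15/2  [CD · AB = -56 ∩ 2·signedArea(CDB) = 51/2]
2. C_y = 11/2  [CD · AB = -56 ∩ 2·signedArea(CDB) = 51/2]
   → C = (15/2, 11/2)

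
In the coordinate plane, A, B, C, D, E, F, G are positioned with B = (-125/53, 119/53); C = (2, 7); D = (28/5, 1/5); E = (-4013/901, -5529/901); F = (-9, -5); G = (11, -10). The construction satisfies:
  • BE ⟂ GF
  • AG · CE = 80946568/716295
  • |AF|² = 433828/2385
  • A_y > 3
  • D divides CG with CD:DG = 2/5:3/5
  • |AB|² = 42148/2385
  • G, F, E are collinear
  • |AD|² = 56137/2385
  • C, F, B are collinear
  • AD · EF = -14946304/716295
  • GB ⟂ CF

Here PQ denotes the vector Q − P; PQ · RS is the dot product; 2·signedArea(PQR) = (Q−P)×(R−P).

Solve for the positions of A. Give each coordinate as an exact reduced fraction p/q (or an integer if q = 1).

A = (463/265, 2503/795)

1. A_x = 463/265  [AG · CE = 80946568/716295 ∩ AD · EF = -14946304/716295]
2. A_y = 2503/795  [AG · CE = 80946568/716295 ∩ AD · EF = -14946304/716295]
   → A = (463/265, 2503/795)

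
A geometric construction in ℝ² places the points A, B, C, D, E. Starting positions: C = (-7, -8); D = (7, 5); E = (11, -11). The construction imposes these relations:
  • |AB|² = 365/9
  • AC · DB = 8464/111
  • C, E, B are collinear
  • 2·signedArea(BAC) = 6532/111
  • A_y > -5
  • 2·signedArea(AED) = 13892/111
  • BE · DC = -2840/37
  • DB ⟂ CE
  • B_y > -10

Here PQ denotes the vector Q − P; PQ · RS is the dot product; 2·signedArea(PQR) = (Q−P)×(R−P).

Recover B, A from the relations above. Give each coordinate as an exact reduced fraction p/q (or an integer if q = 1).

1. B_x = 167/37  [C, E, B are collinear ∩ DB ⟂ CE]
2. B_y = -367/37  [C, E, B are collinear ∩ DB ⟂ CE]
   → B = (167/37, -367/37)
3. A_x = 167/111  [2·signedArea(AED) = 13892/111 ∩ 2·signedArea(BAC) = 6532/111]
4. A_y = -478/111  [2·signedArea(AED) = 13892/111 ∩ 2·signedArea(BAC) = 6532/111]
   → A = (167/111, -478/111)

A = (167/111, -478/111)
B = (167/37, -367/37)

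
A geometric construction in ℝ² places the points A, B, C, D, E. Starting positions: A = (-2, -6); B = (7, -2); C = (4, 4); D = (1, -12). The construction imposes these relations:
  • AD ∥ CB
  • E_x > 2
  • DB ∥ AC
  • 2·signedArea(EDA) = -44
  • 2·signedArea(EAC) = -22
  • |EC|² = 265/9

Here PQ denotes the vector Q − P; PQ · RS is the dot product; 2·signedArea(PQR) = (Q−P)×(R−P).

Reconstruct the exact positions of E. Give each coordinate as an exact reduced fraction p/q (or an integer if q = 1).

1. E_x = 3  [2·signedArea(EDA) = -44 ∩ 2·signedArea(EAC) = -22]
2. E_y = -4/3  [2·signedArea(EDA) = -44 ∩ 2·signedArea(EAC) = -22]
   → E = (3, -4/3)

E = (3, -4/3)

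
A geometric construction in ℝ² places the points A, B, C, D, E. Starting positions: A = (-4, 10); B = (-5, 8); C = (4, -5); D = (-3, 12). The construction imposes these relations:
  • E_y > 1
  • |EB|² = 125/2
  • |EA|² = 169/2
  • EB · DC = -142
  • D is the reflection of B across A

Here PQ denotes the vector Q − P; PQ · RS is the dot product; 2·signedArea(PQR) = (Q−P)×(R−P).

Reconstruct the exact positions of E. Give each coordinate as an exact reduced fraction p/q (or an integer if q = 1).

E = (-1/2, 3/2)

1. E_x = -1/2  [line -7·x + 17·y + -29 = 0 ∩ |EB|² = 125/2]
2. E_y = 3/2  [line -7·x + 17·y + -29 = 0 ∩ |EB|² = 125/2]
   → E = (-1/2, 3/2)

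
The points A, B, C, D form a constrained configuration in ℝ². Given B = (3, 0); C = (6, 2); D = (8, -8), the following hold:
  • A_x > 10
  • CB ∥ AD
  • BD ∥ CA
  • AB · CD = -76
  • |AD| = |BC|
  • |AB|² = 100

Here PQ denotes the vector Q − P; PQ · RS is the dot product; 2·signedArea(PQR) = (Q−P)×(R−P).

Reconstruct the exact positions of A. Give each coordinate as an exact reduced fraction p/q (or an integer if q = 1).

1. A_x = 11  [CB ∥ AD ∩ BD ∥ CA]
2. A_y = -6  [CB ∥ AD ∩ BD ∥ CA]
   → A = (11, -6)

A = (11, -6)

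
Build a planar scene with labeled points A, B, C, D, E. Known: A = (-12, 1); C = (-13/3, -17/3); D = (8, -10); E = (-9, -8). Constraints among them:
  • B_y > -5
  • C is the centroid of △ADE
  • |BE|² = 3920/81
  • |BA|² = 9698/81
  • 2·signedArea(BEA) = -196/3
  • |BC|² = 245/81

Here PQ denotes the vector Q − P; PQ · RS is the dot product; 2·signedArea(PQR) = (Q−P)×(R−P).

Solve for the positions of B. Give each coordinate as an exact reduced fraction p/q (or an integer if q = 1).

B = (-25/9, -44/9)

1. B_x = -25/9  [line -9·x + -3·y + -119/3 = 0 ∩ |BC|² = 245/81]
2. B_y = -44/9  [line -9·x + -3·y + -119/3 = 0 ∩ |BC|² = 245/81]
   → B = (-25/9, -44/9)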